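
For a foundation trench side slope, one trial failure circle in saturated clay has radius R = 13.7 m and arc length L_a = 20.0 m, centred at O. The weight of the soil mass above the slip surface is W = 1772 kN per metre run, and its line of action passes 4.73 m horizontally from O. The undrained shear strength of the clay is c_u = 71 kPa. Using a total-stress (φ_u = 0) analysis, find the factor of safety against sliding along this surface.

Taking moments about the centre O, the resisting moment is provided by the undrained shear strength acting along the arc:
M_R = c_u·L_a·R = 71·20.00·13.7 = 19454.0 kN·m/m
M_D = W·d = 1772·4.73 = 8381.6 kN·m/m
FS = M_R / M_D = 19454.0 / 8381.6 = 2.321

FS = 2.32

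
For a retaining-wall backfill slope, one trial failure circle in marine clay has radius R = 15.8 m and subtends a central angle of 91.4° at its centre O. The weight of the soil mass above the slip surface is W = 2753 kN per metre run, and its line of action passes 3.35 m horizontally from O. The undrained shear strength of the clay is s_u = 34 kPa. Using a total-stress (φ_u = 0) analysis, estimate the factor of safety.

Taking moments about the centre O, the resisting moment is provided by the undrained shear strength acting along the arc:
Arc length L_a = R·θ = 15.8·(91.4°·π/180) = 15.8·1.5952 = 25.20 m
M_R = s_u·L_a·R = 34·25.20·15.8 = 13539.9 kN·m/m
M_D = W·d = 2753·3.35 = 9222.6 kN·m/m
FS = M_R / M_D = 13539.9 / 9222.6 = 1.468

FS = 1.47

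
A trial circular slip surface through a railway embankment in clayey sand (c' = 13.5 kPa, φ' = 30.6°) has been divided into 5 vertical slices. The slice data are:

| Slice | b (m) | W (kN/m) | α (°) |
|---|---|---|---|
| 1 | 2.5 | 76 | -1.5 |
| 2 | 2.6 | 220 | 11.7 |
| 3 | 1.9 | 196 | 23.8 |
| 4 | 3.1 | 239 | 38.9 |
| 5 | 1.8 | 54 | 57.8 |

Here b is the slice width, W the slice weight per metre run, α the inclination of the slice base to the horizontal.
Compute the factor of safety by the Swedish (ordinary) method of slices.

FS = 1.90

Ordinary method of slices: FS = Σ[c'·Δl_i + (W_i cosα_i)·tanφ'] / Σ W_i sinα_i, with Δl_i = b_i / cosα_i.
Slice 1: Δl = 2.5/cos(-1.5°) = 2.501 m; N'_1 = 76·cos(-1.5°) = 76.0; c'Δl = 33.76; W sinα = -2.0
Slice 2: Δl = 2.6/cos11.7° = 2.655 m; N'_2 = 220·cos11.7° = 215.4; c'Δl = 35.84; W sinα = 44.6
Slice 3: Δl = 1.9/cos23.8° = 2.077 m; N'_3 = 196·cos23.8° = 179.3; c'Δl = 28.03; W sinα = 79.1
Slice 4: Δl = 3.1/cos38.9° = 3.983 m; N'_4 = 239·cos38.9° = 186.0; c'Δl = 53.77; W sinα = 150.1
Slice 5: Δl = 1.8/cos57.8° = 3.378 m; N'_5 = 54·cos57.8° = 28.8; c'Δl = 45.60; W sinα = 45.7
Σc'Δl = 197.0 kN/m; ΣN' = 685.5 kN/m; ΣW sinα = 317.5 kN/m
Resisting = 197.0 + 685.5·tan30.6° = 197.0 + 405.4 = 602.4 kN/m
FS = 602.4 / 317.5 = 1.897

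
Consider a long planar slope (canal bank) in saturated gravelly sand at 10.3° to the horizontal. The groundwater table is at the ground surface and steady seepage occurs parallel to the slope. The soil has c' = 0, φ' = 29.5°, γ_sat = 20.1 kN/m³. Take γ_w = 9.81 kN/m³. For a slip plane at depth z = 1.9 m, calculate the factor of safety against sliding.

FS = 1.59

With seepage parallel to the slope and the water table at the surface, the effective normal stress on the slip plane uses the buoyant unit weight γ' = γ_sat − γ_w while the driving shear stress uses γ_sat:
FS = [c' + γ' z cos²β tanφ'] / [γ_sat z sinβ cosβ]
(For c' = 0 this reduces to FS = (γ'/γ_sat)·tanφ'/tanβ.)
γ' = 20.1 − 9.81 = 10.29 kN/m³
Numerator = 0.0 + 10.29·1.9·cos²10.3°·tan29.5° = 0.0 + 10.29·1.9·0.9680·0.5658 = 10.708 kPa
Denominator = 20.1·1.9·sin10.3°·cos10.3° = 20.1·1.9·0.1788·0.9839 = 6.718 kPa
FS = 10.708 / 6.718 = 1.594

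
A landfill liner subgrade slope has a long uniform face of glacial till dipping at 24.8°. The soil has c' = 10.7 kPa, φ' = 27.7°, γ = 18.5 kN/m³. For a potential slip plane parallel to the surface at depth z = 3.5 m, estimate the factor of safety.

For an infinite slope with a slip plane parallel to the surface (no pore pressure): FS = [c' + γz cos²β tanφ'] / [γz sinβ cosβ].
γz = 18.5·3.5 = 64.75 kN/m²
Numerator = 10.7 + 64.75·cos²24.8°·tan27.7° = 10.7 + 64.75·0.8241·0.5250 = 38.714 kPa
Denominator = 64.75·sin24.8°·cos24.8° = 64.75·0.4195·0.9078 = 24.655 kPa
FS = 38.714 / 24.655 = 1.570

FS = 1.57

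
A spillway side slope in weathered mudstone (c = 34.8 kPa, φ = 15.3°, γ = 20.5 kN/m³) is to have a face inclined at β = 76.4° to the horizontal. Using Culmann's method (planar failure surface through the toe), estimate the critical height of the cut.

H_c = 12.32 m

Culmann's analysis gives the critical failure plane at α_cr = (β + φ)/2 = (76.4 + 15.3)/2 = 45.9°, and the critical height
H_c = (4c/γ) · sinβ cosφ / [1 − cos(β − φ)]
    = (4·34.8/20.5) · sin76.4°·cos15.3° / [1 − cos(61.1°)]
    = 6.790 · 0.9720·0.9646 / [1 − 0.4833]
    = 6.790 · 0.9375 / 0.5167
    = 12.32 m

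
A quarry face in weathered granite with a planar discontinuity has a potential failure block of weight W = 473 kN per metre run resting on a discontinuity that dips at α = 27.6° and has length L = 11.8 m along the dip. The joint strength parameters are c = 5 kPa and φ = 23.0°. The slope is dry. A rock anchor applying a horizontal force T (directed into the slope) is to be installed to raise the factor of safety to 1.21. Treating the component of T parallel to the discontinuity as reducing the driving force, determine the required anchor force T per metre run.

Resolving forces along and normal to the sliding plane, with the horizontal anchor force T adding T·sinα to the effective normal force and T·cosα acting up the plane against the driving force:
FS = [cL + (W cosα + T sinα) tanφ] / [W sinα − T cosα]
Without the anchor: N' = 419.2 kN/m, driving T_d = 219.1 kN/m, resisting R = 5·11.8 + 419.2·tan23.0° = 236.9 kN/m, FS = 1.08.
Setting FS = 1.21 and solving for T:
1.21·(219.1 − T cos27.6°) = 236.9 + T sin27.6°·tan23.0°
T·(sin27.6°·tan23.0° + 1.21·cos27.6°) = 1.21·219.1 − 236.9
T·(0.4633·0.4245 + 1.21·0.8862) = 265.2 − 236.9 = 28.2
T·1.2690 = 28.2
T = 22.2 kN/m

T = 22 kN/m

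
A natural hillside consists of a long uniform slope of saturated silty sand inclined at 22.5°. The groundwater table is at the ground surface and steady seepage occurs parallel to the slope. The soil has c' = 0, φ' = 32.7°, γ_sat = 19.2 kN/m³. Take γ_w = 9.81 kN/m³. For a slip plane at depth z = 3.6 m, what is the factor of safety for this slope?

FS = 0.76

With seepage parallel to the slope and the water table at the surface, the effective normal stress on the slip plane uses the buoyant unit weight γ' = γ_sat − γ_w while the driving shear stress uses γ_sat:
FS = [c' + γ' z cos²β tanφ'] / [γ_sat z sinβ cosβ]
(For c' = 0 this reduces to FS = (γ'/γ_sat)·tanφ'/tanβ.)
γ' = 19.2 − 9.81 = 9.39 kN/m³
Numerator = 0.0 + 9.39·3.6·cos²22.5°·tan32.7° = 0.0 + 9.39·3.6·0.8536·0.6420 = 18.524 kPa
Denominator = 19.2·3.6·sin22.5°·cos22.5° = 19.2·3.6·0.3827·0.9239 = 24.438 kPa
FS = 18.524 / 24.438 = 0.758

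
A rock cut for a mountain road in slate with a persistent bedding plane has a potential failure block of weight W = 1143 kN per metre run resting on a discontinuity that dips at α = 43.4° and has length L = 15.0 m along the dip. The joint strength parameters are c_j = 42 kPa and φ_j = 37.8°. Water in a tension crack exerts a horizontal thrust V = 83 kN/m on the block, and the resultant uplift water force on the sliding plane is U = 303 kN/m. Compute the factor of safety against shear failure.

FS = 1.18

Resolving the block weight along and normal to the plane and applying the Mohr–Coulomb strength on the joint:
N' = W cosα − U − V sinα = 1143·cos43.4° − 303 − 83·sin43.4° = 470.4 kN/m
Driving force T = W sinα + V cosα = 1143·sin43.4° + 83·cos43.4° = 845.6 kN/m
Resisting force R = c_j·L + N'·tanφ_j = 42·15.0 + 470.4·tan37.8° = 630.0 + 364.9 = 994.9 kN/m
FS = R / T = 994.9 / 845.6 = 1.177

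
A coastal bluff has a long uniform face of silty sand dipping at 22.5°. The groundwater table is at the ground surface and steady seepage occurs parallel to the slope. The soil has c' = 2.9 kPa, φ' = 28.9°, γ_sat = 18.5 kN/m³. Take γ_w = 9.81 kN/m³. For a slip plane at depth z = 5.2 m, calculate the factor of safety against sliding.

With seepage parallel to the slope and the water table at the surface, the effective normal stress on the slip plane uses the buoyant unit weight γ' = γ_sat − γ_w while the driving shear stress uses γ_sat:
FS = [c' + γ' z cos²β tanφ'] / [γ_sat z sinβ cosβ]
γ' = 18.5 − 9.81 = 8.69 kN/m³
Numerator = 2.9 + 8.69·5.2·cos²22.5°·tan28.9° = 2.9 + 8.69·5.2·0.8536·0.5520 = 24.192 kPa
Denominator = 18.5·5.2·sin22.5°·cos22.5° = 18.5·5.2·0.3827·0.9239 = 34.012 kPa
FS = 24.192 / 34.012 = 0.711

FS = 0.71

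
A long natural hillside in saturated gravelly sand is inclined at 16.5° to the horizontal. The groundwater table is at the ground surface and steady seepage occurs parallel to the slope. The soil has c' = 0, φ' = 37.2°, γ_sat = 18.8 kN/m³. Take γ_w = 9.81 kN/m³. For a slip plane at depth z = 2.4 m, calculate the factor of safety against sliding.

With seepage parallel to the slope and the water table at the surface, the effective normal stress on the slip plane uses the buoyant unit weight γ' = γ_sat − γ_w while the driving shear stress uses γ_sat:
FS = [c' + γ' z cos²β tanφ'] / [γ_sat z sinβ cosβ]
(For c' = 0 this reduces to FS = (γ'/γ_sat)·tanφ'/tanβ.)
γ' = 18.8 − 9.81 = 8.99 kN/m³
Numerator = 0.0 + 8.99·2.4·cos²16.5°·tan37.2° = 0.0 + 8.99·2.4·0.9193·0.7590 = 15.056 kPa
Denominator = 18.8·2.4·sin16.5°·cos16.5° = 18.8·2.4·0.2840·0.9588 = 12.287 kPa
FS = 15.056 / 12.287 = 1.225

FS = 1.23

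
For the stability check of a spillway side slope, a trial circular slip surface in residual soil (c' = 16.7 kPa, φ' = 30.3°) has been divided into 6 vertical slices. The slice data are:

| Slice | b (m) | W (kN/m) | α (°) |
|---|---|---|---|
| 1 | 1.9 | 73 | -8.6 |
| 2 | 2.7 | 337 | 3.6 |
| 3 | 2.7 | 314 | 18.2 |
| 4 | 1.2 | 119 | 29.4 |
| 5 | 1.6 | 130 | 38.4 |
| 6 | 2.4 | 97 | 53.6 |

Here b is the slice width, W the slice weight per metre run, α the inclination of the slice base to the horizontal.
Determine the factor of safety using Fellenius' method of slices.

Ordinary method of slices: FS = Σ[c'·Δl_i + (W_i cosα_i)·tanφ'] / Σ W_i sinα_i, with Δl_i = b_i / cosα_i.
Slice 1: Δl = 1.9/cos(-8.6°) = 1.922 m; N'_1 = 73·cos(-8.6°) = 72.2; c'Δl = 32.09; W sinα = -10.9
Slice 2: Δl = 2.7/cos3.6° = 2.705 m; N'_2 = 337·cos3.6° = 336.3; c'Δl = 45.18; W sinα = 21.2
Slice 3: Δl = 2.7/cos18.2° = 2.842 m; N'_3 = 314·cos18.2° = 298.3; c'Δl = 47.46; W sinα = 98.1
Slice 4: Δl = 1.2/cos29.4° = 1.377 m; N'_4 = 119·cos29.4° = 103.7; c'Δl = 23.00; W sinα = 58.4
Slice 5: Δl = 1.6/cos38.4° = 2.042 m; N'_5 = 130·cos38.4° = 101.9; c'Δl = 34.09; W sinα = 80.7
Slice 6: Δl = 2.4/cos53.6° = 4.044 m; N'_6 = 97·cos53.6° = 57.6; c'Δl = 67.54; W sinα = 78.1
Σc'Δl = 249.4 kN/m; ΣN' = 969.9 kN/m; ΣW sinα = 325.6 kN/m
Resisting = 249.4 + 969.9·tan30.3° = 249.4 + 566.8 = 816.1 kN/m
FS = 816.1 / 325.6 = 2.507

FS = 2.51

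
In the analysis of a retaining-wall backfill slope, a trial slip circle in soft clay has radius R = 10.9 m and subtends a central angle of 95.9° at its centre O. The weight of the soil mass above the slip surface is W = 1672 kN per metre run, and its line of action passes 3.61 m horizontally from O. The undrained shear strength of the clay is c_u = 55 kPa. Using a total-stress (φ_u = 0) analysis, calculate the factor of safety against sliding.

FS = 1.81

Taking moments about the centre O, the resisting moment is provided by the undrained shear strength acting along the arc:
Arc length L_a = R·θ = 10.9·(95.9°·π/180) = 10.9·1.6738 = 18.24 m
M_R = c_u·L_a·R = 55·18.24·10.9 = 10937.3 kN·m/m
M_D = W·d = 1672·3.61 = 6035.9 kN·m/m
FS = M_R / M_D = 10937.3 / 6035.9 = 1.812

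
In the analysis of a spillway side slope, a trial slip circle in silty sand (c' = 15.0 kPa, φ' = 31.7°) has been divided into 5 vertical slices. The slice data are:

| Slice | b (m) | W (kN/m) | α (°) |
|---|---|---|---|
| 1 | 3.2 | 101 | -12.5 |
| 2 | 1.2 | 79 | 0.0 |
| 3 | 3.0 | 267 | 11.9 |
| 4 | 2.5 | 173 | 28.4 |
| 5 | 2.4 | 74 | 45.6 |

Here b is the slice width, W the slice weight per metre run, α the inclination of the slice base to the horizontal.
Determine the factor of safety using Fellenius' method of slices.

Ordinary method of slices: FS = Σ[c'·Δl_i + (W_i cosα_i)·tanφ'] / Σ W_i sinα_i, with Δl_i = b_i / cosα_i.
Slice 1: Δl = 3.2/cos(-12.5°) = 3.278 m; N'_1 = 101·cos(-12.5°) = 98.6; c'Δl = 49.17; W sinα = -21.9
Slice 2: Δl = 1.2/cos0.0° = 1.200 m; N'_2 = 79·cos0.0° = 79.0; c'Δl = 18.00; W sinα = 0.0
Slice 3: Δl = 3.0/cos11.9° = 3.066 m; N'_3 = 267·cos11.9° = 261.3; c'Δl = 45.99; W sinα = 55.1
Slice 4: Δl = 2.5/cos28.4° = 2.842 m; N'_4 = 173·cos28.4° = 152.2; c'Δl = 42.63; W sinα = 82.3
Slice 5: Δl = 2.4/cos45.6° = 3.430 m; N'_5 = 74·cos45.6° = 51.8; c'Δl = 51.45; W sinα = 52.9
Σc'Δl = 207.2 kN/m; ΣN' = 642.8 kN/m; ΣW sinα = 168.4 kN/m
Resisting = 207.2 + 642.8·tan31.7° = 207.2 + 397.0 = 604.3 kN/m
FS = 604.3 / 168.4 = 3.589

FS = 3.59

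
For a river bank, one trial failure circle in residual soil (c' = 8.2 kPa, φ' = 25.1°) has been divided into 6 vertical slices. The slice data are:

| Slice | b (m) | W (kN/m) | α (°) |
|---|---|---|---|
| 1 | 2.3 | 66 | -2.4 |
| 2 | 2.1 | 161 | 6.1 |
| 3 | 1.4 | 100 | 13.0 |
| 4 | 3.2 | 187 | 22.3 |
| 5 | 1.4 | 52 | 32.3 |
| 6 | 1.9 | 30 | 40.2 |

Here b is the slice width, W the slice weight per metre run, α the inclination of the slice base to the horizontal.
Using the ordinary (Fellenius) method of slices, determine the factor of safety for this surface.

FS = 2.42

Ordinary method of slices: FS = Σ[c'·Δl_i + (W_i cosα_i)·tanφ'] / Σ W_i sinα_i, with Δl_i = b_i / cosα_i.
Slice 1: Δl = 2.3/cos(-2.4°) = 2.302 m; N'_1 = 66·cos(-2.4°) = 65.9; c'Δl = 18.88; W sinα = -2.8
Slice 2: Δl = 2.1/cos6.1° = 2.112 m; N'_2 = 161·cos6.1° = 160.1; c'Δl = 17.32; W sinα = 17.1
Slice 3: Δl = 1.4/cos13.0° = 1.437 m; N'_3 = 100·cos13.0° = 97.4; c'Δl = 11.78; W sinα = 22.5
Slice 4: Δl = 3.2/cos22.3° = 3.459 m; N'_4 = 187·cos22.3° = 173.0; c'Δl = 28.36; W sinα = 71.0
Slice 5: Δl = 1.4/cos32.3° = 1.656 m; N'_5 = 52·cos32.3° = 44.0; c'Δl = 13.58; W sinα = 27.8
Slice 6: Δl = 1.9/cos40.2° = 2.488 m; N'_6 = 30·cos40.2° = 22.9; c'Δl = 20.40; W sinα = 19.4
Σc'Δl = 110.3 kN/m; ΣN' = 563.3 kN/m; ΣW sinα = 154.9 kN/m
Resisting = 110.3 + 563.3·tan25.1° = 110.3 + 263.9 = 374.2 kN/m
FS = 374.2 / 154.9 = 2.415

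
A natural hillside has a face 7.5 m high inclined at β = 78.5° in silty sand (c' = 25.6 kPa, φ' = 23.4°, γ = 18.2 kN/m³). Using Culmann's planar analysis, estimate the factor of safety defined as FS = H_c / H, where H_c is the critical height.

H_c = (4c'/γ) · sinβ cosφ' / [1 − cos(β − φ')]
    = (4·25.6/18.2) · sin78.5°·cos23.4° / [1 − cos55.1°]
    = 5.626 · 0.8993 / 0.4279 = 11.83 m
FS = H_c / H = 11.83 / 7.5 = 1.577

FS = 1.58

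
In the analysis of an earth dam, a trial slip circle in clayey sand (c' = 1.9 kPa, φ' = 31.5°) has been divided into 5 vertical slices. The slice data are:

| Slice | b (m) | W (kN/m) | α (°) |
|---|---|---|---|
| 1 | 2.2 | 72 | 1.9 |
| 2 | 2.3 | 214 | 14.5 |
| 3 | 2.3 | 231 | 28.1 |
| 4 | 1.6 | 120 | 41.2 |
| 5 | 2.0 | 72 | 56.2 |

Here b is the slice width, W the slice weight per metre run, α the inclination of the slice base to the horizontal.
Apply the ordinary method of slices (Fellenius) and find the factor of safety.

Ordinary method of slices: FS = Σ[c'·Δl_i + (W_i cosα_i)·tanφ'] / Σ W_i sinα_i, with Δl_i = b_i / cosα_i.
Slice 1: Δl = 2.2/cos1.9° = 2.201 m; N'_1 = 72·cos1.9° = 72.0; c'Δl = 4.18; W sinα = 2.4
Slice 2: Δl = 2.3/cos14.5° = 2.376 m; N'_2 = 214·cos14.5° = 207.2; c'Δl = 4.51; W sinα = 53.6
Slice 3: Δl = 2.3/cos28.1° = 2.607 m; N'_3 = 231·cos28.1° = 203.8; c'Δl = 4.95; W sinα = 108.8
Slice 4: Δl = 1.6/cos41.2° = 2.126 m; N'_4 = 120·cos41.2° = 90.3; c'Δl = 4.04; W sinα = 79.0
Slice 5: Δl = 2.0/cos56.2° = 3.595 m; N'_5 = 72·cos56.2° = 40.1; c'Δl = 6.83; W sinα = 59.8
Σc'Δl = 24.5 kN/m; ΣN' = 613.3 kN/m; ΣW sinα = 303.6 kN/m
Resisting = 24.5 + 613.3·tan31.5° = 24.5 + 375.8 = 400.3 kN/m
FS = 400.3 / 303.6 = 1.318

FS = 1.32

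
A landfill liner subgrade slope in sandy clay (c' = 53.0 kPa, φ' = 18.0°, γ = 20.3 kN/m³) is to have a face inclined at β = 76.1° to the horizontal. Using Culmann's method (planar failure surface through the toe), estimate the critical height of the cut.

H_c = 20.45 m

Culmann's analysis gives the critical failure plane at α_cr = (β + φ')/2 = (76.1 + 18.0)/2 = 47.0°, and the critical height
H_c = (4c'/γ) · sinβ cosφ' / [1 − cos(β − φ')]
    = (4·53.0/20.3) · sin76.1°·cos18.0° / [1 − cos(58.1°)]
    = 10.443 · 0.9707·0.9511 / [1 − 0.5284]
    = 10.443 · 0.9232 / 0.4716
    = 20.45 m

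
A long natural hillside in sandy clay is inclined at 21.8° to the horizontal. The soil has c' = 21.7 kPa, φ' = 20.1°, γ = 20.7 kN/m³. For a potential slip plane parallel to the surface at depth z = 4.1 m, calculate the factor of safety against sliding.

For an infinite slope with a slip plane parallel to the surface (no pore pressure): FS = [c' + γz cos²β tanφ'] / [γz sinβ cosβ].
γz = 20.7·4.1 = 84.87 kN/m²
Numerator = 21.7 + 84.87·cos²21.8°·tan20.1° = 21.7 + 84.87·0.8621·0.3659 = 48.475 kPa
Denominator = 84.87·sin21.8°·cos21.8° = 84.87·0.3714·0.9285 = 29.264 kPa
FS = 48.475 / 29.264 = 1.656

FS = 1.66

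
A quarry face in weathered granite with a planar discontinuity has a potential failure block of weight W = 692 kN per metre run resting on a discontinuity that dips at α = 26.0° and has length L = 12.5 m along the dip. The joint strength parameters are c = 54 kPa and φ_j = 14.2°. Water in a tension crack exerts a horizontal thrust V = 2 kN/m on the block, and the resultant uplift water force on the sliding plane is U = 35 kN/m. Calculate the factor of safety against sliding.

Resolving the block weight along and normal to the plane and applying the Mohr–Coulomb strength on the joint:
N' = W cosα − U − V sinα = 692·cos26.0° − 35 − 2·sin26.0° = 586.1 kN/m
Driving force T = W sinα + V cosα = 692·sin26.0° + 2·cos26.0° = 305.2 kN/m
Resisting force R = c·L + N'·tanφ_j = 54·12.5 + 586.1·tan14.2° = 675.0 + 148.3 = 823.3 kN/m
FS = R / T = 823.3 / 305.2 = 2.698

FS = 2.70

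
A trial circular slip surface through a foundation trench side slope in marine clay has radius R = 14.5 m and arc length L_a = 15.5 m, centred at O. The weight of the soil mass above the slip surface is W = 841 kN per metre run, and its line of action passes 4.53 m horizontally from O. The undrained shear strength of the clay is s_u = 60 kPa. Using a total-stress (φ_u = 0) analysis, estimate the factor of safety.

Taking moments about the centre O, the resisting moment is provided by the undrained shear strength acting along the arc:
M_R = s_u·L_a·R = 60·15.50·14.5 = 13485.0 kN·m/m
M_D = W·d = 841·4.53 = 3809.7 kN·m/m
FS = M_R / M_D = 13485.0 / 3809.7 = 3.540

FS = 3.54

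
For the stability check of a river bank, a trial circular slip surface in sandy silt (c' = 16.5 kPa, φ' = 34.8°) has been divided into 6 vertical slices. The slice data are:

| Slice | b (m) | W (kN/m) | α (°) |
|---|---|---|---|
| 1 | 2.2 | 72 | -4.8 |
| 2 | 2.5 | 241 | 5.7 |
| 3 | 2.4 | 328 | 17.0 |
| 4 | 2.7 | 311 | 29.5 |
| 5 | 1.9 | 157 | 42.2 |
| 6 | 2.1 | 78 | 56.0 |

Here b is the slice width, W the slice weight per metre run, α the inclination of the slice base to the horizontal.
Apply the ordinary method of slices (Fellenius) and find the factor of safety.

Ordinary method of slices: FS = Σ[c'·Δl_i + (W_i cosα_i)·tanφ'] / Σ W_i sinα_i, with Δl_i = b_i / cosα_i.
Slice 1: Δl = 2.2/cos(-4.8°) = 2.208 m; N'_1 = 72·cos(-4.8°) = 71.7; c'Δl = 36.43; W sinα = -6.0
Slice 2: Δl = 2.5/cos5.7° = 2.512 m; N'_2 = 241·cos5.7° = 239.8; c'Δl = 41.45; W sinα = 23.9
Slice 3: Δl = 2.4/cos17.0° = 2.510 m; N'_3 = 328·cos17.0° = 313.7; c'Δl = 41.41; W sinα = 95.9
Slice 4: Δl = 2.7/cos29.5° = 3.102 m; N'_4 = 311·cos29.5° = 270.7; c'Δl = 51.19; W sinα = 153.1
Slice 5: Δl = 1.9/cos42.2° = 2.565 m; N'_5 = 157·cos42.2° = 116.3; c'Δl = 42.32; W sinα = 105.5
Slice 6: Δl = 2.1/cos56.0° = 3.755 m; N'_6 = 78·cos56.0° = 43.6; c'Δl = 61.96; W sinα = 64.7
Σc'Δl = 274.8 kN/m; ΣN' = 1055.8 kN/m; ΣW sinα = 437.1 kN/m
Resisting = 274.8 + 1055.8·tan34.8° = 274.8 + 733.8 = 1008.6 kN/m
FS = 1008.6 / 437.1 = 2.308

FS = 2.31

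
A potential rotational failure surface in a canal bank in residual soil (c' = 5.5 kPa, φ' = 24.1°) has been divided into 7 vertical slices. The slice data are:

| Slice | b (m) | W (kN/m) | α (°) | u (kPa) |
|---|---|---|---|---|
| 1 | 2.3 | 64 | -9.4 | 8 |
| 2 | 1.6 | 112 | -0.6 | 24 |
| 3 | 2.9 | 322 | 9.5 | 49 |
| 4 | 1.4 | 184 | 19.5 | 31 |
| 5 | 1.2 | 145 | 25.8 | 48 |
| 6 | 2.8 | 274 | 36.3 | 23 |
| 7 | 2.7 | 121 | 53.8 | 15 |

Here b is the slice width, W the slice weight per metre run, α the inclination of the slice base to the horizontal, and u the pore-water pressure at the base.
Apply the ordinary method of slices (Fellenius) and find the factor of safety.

Ordinary method of slices: FS = Σ[c'·Δl_i + (W_i cosα_i − u_i·Δl_i)·tanφ'] / Σ W_i sinα_i, with Δl_i = b_i / cosα_i.
Slice 1: Δl = 2.3/cos(-9.4°) = 2.331 m; N'_1 = 64·cos(-9.4°) − 8·2.331 = 44.5; c'Δl = 12.82; W sinα = -10.5
Slice 2: Δl = 1.6/cos(-0.6°) = 1.600 m; N'_2 = 112·cos(-0.6°) − 24·1.600 = 73.6; c'Δl = 8.80; W sinα = -1.2
Slice 3: Δl = 2.9/cos9.5° = 2.940 m; N'_3 = 322·cos9.5° − 49·2.940 = 173.5; c'Δl = 16.17; W sinα = 53.1
Slice 4: Δl = 1.4/cos19.5° = 1.485 m; N'_4 = 184·cos19.5° − 31·1.485 = 127.4; c'Δl = 8.17; W sinα = 61.4
Slice 5: Δl = 1.2/cos25.8° = 1.333 m; N'_5 = 145·cos25.8° − 48·1.333 = 66.6; c'Δl = 7.33; W sinα = 63.1
Slice 6: Δl = 2.8/cos36.3° = 3.474 m; N'_6 = 274·cos36.3° − 23·3.474 = 140.9; c'Δl = 19.11; W sinα = 162.2
Slice 7: Δl = 2.7/cos53.8° = 4.572 m; N'_7 = 121·cos53.8° − 15·4.572 = 2.9; c'Δl = 25.14; W sinα = 97.6
Σc'Δl = 97.5 kN/m; ΣN' = 629.4 kN/m; ΣW sinα = 425.9 kN/m
Resisting = 97.5 + 629.4·tan24.1° = 97.5 + 281.5 = 379.1 kN/m
FS = 379.1 / 425.9 = 0.890

FS = 0.89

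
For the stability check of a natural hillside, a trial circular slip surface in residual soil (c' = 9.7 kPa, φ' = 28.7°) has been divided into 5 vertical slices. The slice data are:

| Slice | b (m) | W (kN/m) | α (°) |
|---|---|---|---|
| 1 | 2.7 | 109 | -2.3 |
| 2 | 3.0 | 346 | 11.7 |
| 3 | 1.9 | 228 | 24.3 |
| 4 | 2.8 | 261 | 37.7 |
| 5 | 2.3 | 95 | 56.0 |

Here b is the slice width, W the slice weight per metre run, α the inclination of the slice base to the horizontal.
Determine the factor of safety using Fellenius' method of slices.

Ordinary method of slices: FS = Σ[c'·Δl_i + (W_i cosα_i)·tanφ'] / Σ W_i sinα_i, with Δl_i = b_i / cosα_i.
Slice 1: Δl = 2.7/cos(-2.3°) = 2.702 m; N'_1 = 109·cos(-2.3°) = 108.9; c'Δl = 26.21; W sinα = -4.4
Slice 2: Δl = 3.0/cos11.7° = 3.064 m; N'_2 = 346·cos11.7° = 338.8; c'Δl = 29.72; W sinα = 70.2
Slice 3: Δl = 1.9/cos24.3° = 2.085 m; N'_3 = 228·cos24.3° = 207.8; c'Δl = 20.22; W sinα = 93.8
Slice 4: Δl = 2.8/cos37.7° = 3.539 m; N'_4 = 261·cos37.7° = 206.5; c'Δl = 34.33; W sinα = 159.6
Slice 5: Δl = 2.3/cos56.0° = 4.113 m; N'_5 = 95·cos56.0° = 53.1; c'Δl = 39.90; W sinα = 78.8
Σc'Δl = 150.4 kN/m; ΣN' = 915.2 kN/m; ΣW sinα = 398.0 kN/m
Resisting = 150.4 + 915.2·tan28.7° = 150.4 + 501.0 = 651.4 kN/m
FS = 651.4 / 398.0 = 1.637

FS = 1.64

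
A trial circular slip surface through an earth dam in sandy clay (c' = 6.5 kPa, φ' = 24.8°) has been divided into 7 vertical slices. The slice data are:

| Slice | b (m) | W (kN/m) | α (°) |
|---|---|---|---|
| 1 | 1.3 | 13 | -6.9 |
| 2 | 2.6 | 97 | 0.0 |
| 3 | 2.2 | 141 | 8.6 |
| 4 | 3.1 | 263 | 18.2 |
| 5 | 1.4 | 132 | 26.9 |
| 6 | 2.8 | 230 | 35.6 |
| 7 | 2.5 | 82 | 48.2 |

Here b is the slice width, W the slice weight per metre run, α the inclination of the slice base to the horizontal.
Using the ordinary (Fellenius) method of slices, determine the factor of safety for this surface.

Ordinary method of slices: FS = Σ[c'·Δl_i + (W_i cosα_i)·tanφ'] / Σ W_i sinα_i, with Δl_i = b_i / cosα_i.
Slice 1: Δl = 1.3/cos(-6.9°) = 1.309 m; N'_1 = 13·cos(-6.9°) = 12.9; c'Δl = 8.51; W sinα = -1.6
Slice 2: Δl = 2.6/cos0.0° = 2.600 m; N'_2 = 97·cos0.0° = 97.0; c'Δl = 16.90; W sinα = 0.0
Slice 3: Δl = 2.2/cos8.6° = 2.225 m; N'_3 = 141·cos8.6° = 139.4; c'Δl = 14.46; W sinα = 21.1
Slice 4: Δl = 3.1/cos18.2° = 3.263 m; N'_4 = 263·cos18.2° = 249.8; c'Δl = 21.21; W sinα = 82.1
Slice 5: Δl = 1.4/cos26.9° = 1.570 m; N'_5 = 132·cos26.9° = 117.7; c'Δl = 10.20; W sinα = 59.7
Slice 6: Δl = 2.8/cos35.6° = 3.444 m; N'_6 = 230·cos35.6° = 187.0; c'Δl = 22.38; W sinα = 133.9
Slice 7: Δl = 2.5/cos48.2° = 3.751 m; N'_7 = 82·cos48.2° = 54.7; c'Δl = 24.38; W sinα = 61.1
Σc'Δl = 118.1 kN/m; ΣN' = 858.5 kN/m; ΣW sinα = 356.4 kN/m
Resisting = 118.1 + 858.5·tan24.8° = 118.1 + 396.7 = 514.8 kN/m
FS = 514.8 / 356.4 = 1.444

FS = 1.44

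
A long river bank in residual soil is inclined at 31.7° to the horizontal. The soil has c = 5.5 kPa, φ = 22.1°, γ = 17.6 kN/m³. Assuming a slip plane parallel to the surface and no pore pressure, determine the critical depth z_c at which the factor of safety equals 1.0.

z_c = 2.04 m

Setting FS = 1.00 in FS = [c + γz cos²β tanφ] / [γz sinβ cosβ] and solving for z:
z = c / [γ cosβ (FS·sinβ − cosβ·tanφ)]
  = 5.5 / [17.6·cos31.7°·(1.00·sin31.7° − cos31.7°·tan22.1°)]
  = 5.5 / [17.6·0.8508·(1.00·0.5255 − 0.8508·0.4061)]
  = 5.5 / 2.6953 = 2.041 m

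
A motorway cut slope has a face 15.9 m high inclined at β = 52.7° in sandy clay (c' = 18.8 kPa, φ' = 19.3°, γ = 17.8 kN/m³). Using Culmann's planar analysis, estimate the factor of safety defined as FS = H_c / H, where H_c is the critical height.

H_c = (4c'/γ) · sinβ cosφ' / [1 − cos(β − φ')]
    = (4·18.8/17.8) · sin52.7°·cos19.3° / [1 − cos33.4°]
    = 4.225 · 0.7508 / 0.1652 = 19.21 m
FS = H_c / H = 19.21 / 15.9 = 1.208

FS = 1.21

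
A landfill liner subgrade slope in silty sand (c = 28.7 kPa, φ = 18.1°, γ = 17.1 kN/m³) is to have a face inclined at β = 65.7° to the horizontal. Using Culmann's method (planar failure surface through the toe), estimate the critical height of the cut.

H_c = 17.86 m

Culmann's analysis gives the critical failure plane at α_cr = (β + φ)/2 = (65.7 + 18.1)/2 = 41.9°, and the critical height
H_c = (4c/γ) · sinβ cosφ / [1 − cos(β − φ)]
    = (4·28.7/17.1) · sin65.7°·cos18.1° / [1 − cos(47.6°)]
    = 6.713 · 0.9114·0.9505 / [1 − 0.6743]
    = 6.713 · 0.8663 / 0.3257
    = 17.86 m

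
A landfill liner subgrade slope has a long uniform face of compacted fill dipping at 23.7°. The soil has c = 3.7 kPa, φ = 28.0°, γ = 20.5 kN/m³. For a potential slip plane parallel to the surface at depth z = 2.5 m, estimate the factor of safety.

FS = 1.41

For an infinite slope with a slip plane parallel to the surface (no pore pressure): FS = [c + γz cos²β tanφ] / [γz sinβ cosβ].
γz = 20.5·2.5 = 51.25 kN/m²
Numerator = 3.7 + 51.25·cos²23.7°·tan28.0° = 3.7 + 51.25·0.8384·0.5317 = 26.548 kPa
Denominator = 51.25·sin23.7°·cos23.7° = 51.25·0.4019·0.9157 = 18.862 kPa
FS = 26.548 / 18.862 = 1.407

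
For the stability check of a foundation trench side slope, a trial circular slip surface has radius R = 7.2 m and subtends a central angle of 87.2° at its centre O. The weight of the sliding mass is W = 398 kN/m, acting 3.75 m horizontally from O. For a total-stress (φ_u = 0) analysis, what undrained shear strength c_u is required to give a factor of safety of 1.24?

c_u = 23.5 kPa

FS = c_u·L_a·R / (W·d), so c_u = FS·W·d / (L_a·R).
Arc length L_a = R·θ = 7.2·(87.2°·π/180) = 7.2·1.5219 = 10.96 m
c_u = 1.24·398·3.75 / (10.96·7.2) = 1850.7 / 78.90 = 23.46 kPa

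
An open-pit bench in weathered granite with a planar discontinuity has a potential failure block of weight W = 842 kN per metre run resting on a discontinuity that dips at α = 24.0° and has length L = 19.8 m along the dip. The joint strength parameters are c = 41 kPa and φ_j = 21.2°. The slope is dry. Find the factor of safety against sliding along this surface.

FS = 3.24

Resolving the block weight along and normal to the plane and applying the Mohr–Coulomb strength on the joint:
N' = W cosα = 842·cos24.0° = 769.2 kN/m
Driving force T = W sinα = 842·sin24.0° = 342.5 kN/m
Resisting force R = c·L + N'·tanφ_j = 41·19.8 + 769.2·tan21.2° = 811.8 + 298.4 = 1110.2 kN/m
FS = R / T = 1110.2 / 342.5 = 3.242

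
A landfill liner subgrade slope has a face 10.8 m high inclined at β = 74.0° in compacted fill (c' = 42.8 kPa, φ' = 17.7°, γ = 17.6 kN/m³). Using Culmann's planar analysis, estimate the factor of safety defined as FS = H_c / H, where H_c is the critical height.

H_c = (4c'/γ) · sinβ cosφ' / [1 − cos(β − φ')]
    = (4·42.8/17.6) · sin74.0°·cos17.7° / [1 − cos56.3°]
    = 9.727 · 0.9158 / 0.4452 = 20.01 m
FS = H_c / H = 20.01 / 10.8 = 1.853

FS = 1.85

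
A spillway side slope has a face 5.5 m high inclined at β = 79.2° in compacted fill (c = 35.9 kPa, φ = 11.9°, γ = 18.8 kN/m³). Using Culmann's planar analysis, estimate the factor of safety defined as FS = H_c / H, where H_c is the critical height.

FS = 2.17

H_c = (4c/γ) · sinβ cosφ / [1 − cos(β − φ)]
    = (4·35.9/18.8) · sin79.2°·cos11.9° / [1 − cos67.3°]
    = 7.638 · 0.9612 / 0.6141 = 11.96 m
FS = H_c / H = 11.96 / 5.5 = 2.174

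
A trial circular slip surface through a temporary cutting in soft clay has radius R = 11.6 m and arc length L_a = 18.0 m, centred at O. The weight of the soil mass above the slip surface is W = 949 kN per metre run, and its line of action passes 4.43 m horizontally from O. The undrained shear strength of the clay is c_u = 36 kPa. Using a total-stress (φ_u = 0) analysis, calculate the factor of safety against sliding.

FS = 1.79

Taking moments about the centre O, the resisting moment is provided by the undrained shear strength acting along the arc:
M_R = c_u·L_a·R = 36·18.00·11.6 = 7516.8 kN·m/m
M_D = W·d = 949·4.43 = 4204.1 kN·m/m
FS = M_R / M_D = 7516.8 / 4204.1 = 1.788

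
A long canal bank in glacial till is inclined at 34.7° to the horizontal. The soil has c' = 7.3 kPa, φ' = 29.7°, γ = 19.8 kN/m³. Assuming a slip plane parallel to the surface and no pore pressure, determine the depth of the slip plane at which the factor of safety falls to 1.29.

z = 1.69 m

Setting FS = 1.29 in FS = [c' + γz cos²β tanφ'] / [γz sinβ cosβ] and solving for z:
z = c' / [γ cosβ (FS·sinβ − cosβ·tanφ')]
  = 7.3 / [19.8·cos34.7°·(1.29·sin34.7° − cos34.7°·tan29.7°)]
  = 7.3 / [19.8·0.8221·(1.29·0.5693 − 0.8221·0.5704)]
  = 7.3 / 4.3208 = 1.690 m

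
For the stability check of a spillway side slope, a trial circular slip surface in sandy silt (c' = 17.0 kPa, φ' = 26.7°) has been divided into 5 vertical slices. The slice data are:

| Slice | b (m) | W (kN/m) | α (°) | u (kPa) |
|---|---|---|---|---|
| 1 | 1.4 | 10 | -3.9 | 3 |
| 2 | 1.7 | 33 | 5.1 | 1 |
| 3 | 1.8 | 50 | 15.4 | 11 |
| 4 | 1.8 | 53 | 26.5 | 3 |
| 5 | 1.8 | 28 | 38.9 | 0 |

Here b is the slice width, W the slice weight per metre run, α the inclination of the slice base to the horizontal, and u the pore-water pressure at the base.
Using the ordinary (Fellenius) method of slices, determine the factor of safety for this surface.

FS = 3.92

Ordinary method of slices: FS = Σ[c'·Δl_i + (W_i cosα_i − u_i·Δl_i)·tanφ'] / Σ W_i sinα_i, with Δl_i = b_i / cosα_i.
Slice 1: Δl = 1.4/cos(-3.9°) = 1.403 m; N'_1 = 10·cos(-3.9°) − 3·1.403 = 5.8; c'Δl = 23.86; W sinα = -0.7
Slice 2: Δl = 1.7/cos5.1° = 1.707 m; N'_2 = 33·cos5.1° − 1·1.707 = 31.2; c'Δl = 29.01; W sinα = 2.9
Slice 3: Δl = 1.8/cos15.4° = 1.867 m; N'_3 = 50·cos15.4° − 11·1.867 = 27.7; c'Δl = 31.74; W sinα = 13.3
Slice 4: Δl = 1.8/cos26.5° = 2.011 m; N'_4 = 53·cos26.5° − 3·2.011 = 41.4; c'Δl = 34.19; W sinα = 23.6
Slice 5: Δl = 1.8/cos38.9° = 2.313 m; N'_5 = 28·cos38.9° − 0·2.313 = 21.8; c'Δl = 39.32; W sinα = 17.6
Σc'Δl = 158.1 kN/m; ΣN' = 127.8 kN/m; ΣW sinα = 56.8 kN/m
Resisting = 158.1 + 127.8·tan26.7° = 158.1 + 64.3 = 222.4 kN/m
FS = 222.4 / 56.8 = 3.918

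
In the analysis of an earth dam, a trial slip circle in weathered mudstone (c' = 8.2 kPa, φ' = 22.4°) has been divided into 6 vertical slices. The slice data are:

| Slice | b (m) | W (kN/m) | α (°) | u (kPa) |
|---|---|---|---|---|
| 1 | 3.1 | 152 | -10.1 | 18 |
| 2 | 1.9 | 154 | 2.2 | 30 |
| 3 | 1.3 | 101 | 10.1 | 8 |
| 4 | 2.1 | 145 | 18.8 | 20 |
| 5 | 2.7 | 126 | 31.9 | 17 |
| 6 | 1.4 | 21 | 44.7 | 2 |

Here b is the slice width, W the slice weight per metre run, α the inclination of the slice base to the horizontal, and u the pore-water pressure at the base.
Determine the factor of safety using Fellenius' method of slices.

FS = 2.34

Ordinary method of slices: FS = Σ[c'·Δl_i + (W_i cosα_i − u_i·Δl_i)·tanφ'] / Σ W_i sinα_i, with Δl_i = b_i / cosα_i.
Slice 1: Δl = 3.1/cos(-10.1°) = 3.149 m; N'_1 = 152·cos(-10.1°) − 18·3.149 = 93.0; c'Δl = 25.82; W sinα = -26.7
Slice 2: Δl = 1.9/cos2.2° = 1.901 m; N'_2 = 154·cos2.2° − 30·1.901 = 96.8; c'Δl = 15.59; W sinα = 5.9
Slice 3: Δl = 1.3/cos10.1° = 1.320 m; N'_3 = 101·cos10.1° − 8·1.320 = 88.9; c'Δl = 10.83; W sinα = 17.7
Slice 4: Δl = 2.1/cos18.8° = 2.218 m; N'_4 = 145·cos18.8° − 20·2.218 = 92.9; c'Δl = 18.19; W sinα = 46.7
Slice 5: Δl = 2.7/cos31.9° = 3.180 m; N'_5 = 126·cos31.9° − 17·3.180 = 52.9; c'Δl = 26.08; W sinα = 66.6
Slice 6: Δl = 1.4/cos44.7° = 1.970 m; N'_6 = 21·cos44.7° − 2·1.970 = 11.0; c'Δl = 16.15; W sinα = 14.8
Σc'Δl = 112.7 kN/m; ΣN' = 435.5 kN/m; ΣW sinα = 125.1 kN/m
Resisting = 112.7 + 435.5·tan22.4° = 112.7 + 179.5 = 292.1 kN/m
FS = 292.1 / 125.1 = 2.336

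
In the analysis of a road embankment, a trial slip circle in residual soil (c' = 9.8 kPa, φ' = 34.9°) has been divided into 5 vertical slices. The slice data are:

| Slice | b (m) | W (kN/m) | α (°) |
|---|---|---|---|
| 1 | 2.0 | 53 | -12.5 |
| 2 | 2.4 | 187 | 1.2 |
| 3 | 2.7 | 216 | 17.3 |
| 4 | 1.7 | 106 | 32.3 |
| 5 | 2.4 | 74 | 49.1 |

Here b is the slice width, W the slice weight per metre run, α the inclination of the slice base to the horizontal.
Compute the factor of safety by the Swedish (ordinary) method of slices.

Ordinary method of slices: FS = Σ[c'·Δl_i + (W_i cosα_i)·tanφ'] / Σ W_i sinα_i, with Δl_i = b_i / cosα_i.
Slice 1: Δl = 2.0/cos(-12.5°) = 2.049 m; N'_1 = 53·cos(-12.5°) = 51.7; c'Δl = 20.08; W sinα = -11.5
Slice 2: Δl = 2.4/cos1.2° = 2.401 m; N'_2 = 187·cos1.2° = 187.0; c'Δl = 23.53; W sinα = 3.9
Slice 3: Δl = 2.7/cos17.3° = 2.828 m; N'_3 = 216·cos17.3° = 206.2; c'Δl = 27.71; W sinα = 64.2
Slice 4: Δl = 1.7/cos32.3° = 2.011 m; N'_4 = 106·cos32.3° = 89.6; c'Δl = 19.71; W sinα = 56.6
Slice 5: Δl = 2.4/cos49.1° = 3.666 m; N'_5 = 74·cos49.1° = 48.5; c'Δl = 35.92; W sinα = 55.9
Σc'Δl = 126.9 kN/m; ΣN' = 583.0 kN/m; ΣW sinα = 169.3 kN/m
Resisting = 126.9 + 583.0·tan34.9° = 126.9 + 406.7 = 533.6 kN/m
FS = 533.6 / 169.3 = 3.153

FS = 3.15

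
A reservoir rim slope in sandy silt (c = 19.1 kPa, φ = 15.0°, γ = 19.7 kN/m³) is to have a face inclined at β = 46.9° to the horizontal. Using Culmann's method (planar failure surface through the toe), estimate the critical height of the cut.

Culmann's analysis gives the critical failure plane at α_cr = (β + φ)/2 = (46.9 + 15.0)/2 = 30.9°, and the critical height
H_c = (4c/γ) · sinβ cosφ / [1 − cos(β − φ)]
    = (4·19.1/19.7) · sin46.9°·cos15.0° / [1 − cos(31.9°)]
    = 3.878 · 0.7302·0.9659 / [1 − 0.8490]
    = 3.878 · 0.7053 / 0.1510
    = 18.11 m

H_c = 18.11 m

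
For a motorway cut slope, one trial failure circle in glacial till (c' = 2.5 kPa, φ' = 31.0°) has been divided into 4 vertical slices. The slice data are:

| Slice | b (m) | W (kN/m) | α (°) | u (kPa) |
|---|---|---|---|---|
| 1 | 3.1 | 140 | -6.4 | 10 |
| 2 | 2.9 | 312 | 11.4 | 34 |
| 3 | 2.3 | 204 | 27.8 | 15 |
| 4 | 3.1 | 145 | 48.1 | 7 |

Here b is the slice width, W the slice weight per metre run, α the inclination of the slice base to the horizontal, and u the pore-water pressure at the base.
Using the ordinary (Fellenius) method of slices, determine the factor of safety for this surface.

FS = 1.39

Ordinary method of slices: FS = Σ[c'·Δl_i + (W_i cosα_i − u_i·Δl_i)·tanφ'] / Σ W_i sinα_i, with Δl_i = b_i / cosα_i.
Slice 1: Δl = 3.1/cos(-6.4°) = 3.119 m; N'_1 = 140·cos(-6.4°) − 10·3.119 = 107.9; c'Δl = 7.80; W sinα = -15.6
Slice 2: Δl = 2.9/cos11.4° = 2.958 m; N'_2 = 312·cos11.4° − 34·2.958 = 205.3; c'Δl = 7.40; W sinα = 61.7
Slice 3: Δl = 2.3/cos27.8° = 2.600 m; N'_3 = 204·cos27.8° − 15·2.600 = 141.5; c'Δl = 6.50; W sinα = 95.1
Slice 4: Δl = 3.1/cos48.1° = 4.642 m; N'_4 = 145·cos48.1° − 7·4.642 = 64.3; c'Δl = 11.60; W sinα = 107.9
Σc'Δl = 33.3 kN/m; ΣN' = 519.0 kN/m; ΣW sinα = 249.1 kN/m
Resisting = 33.3 + 519.0·tan31.0° = 33.3 + 311.8 = 345.1 kN/m
FS = 345.1 / 249.1 = 1.385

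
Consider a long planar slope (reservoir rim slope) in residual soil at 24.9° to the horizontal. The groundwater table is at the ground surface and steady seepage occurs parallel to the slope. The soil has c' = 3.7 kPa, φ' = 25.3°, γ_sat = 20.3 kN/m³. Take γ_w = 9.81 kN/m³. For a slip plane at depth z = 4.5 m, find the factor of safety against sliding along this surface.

FS = 0.63

With seepage parallel to the slope and the water table at the surface, the effective normal stress on the slip plane uses the buoyant unit weight γ' = γ_sat − γ_w while the driving shear stress uses γ_sat:
FS = [c' + γ' z cos²β tanφ'] / [γ_sat z sinβ cosβ]
γ' = 20.3 − 9.81 = 10.49 kN/m³
Numerator = 3.7 + 10.49·4.5·cos²24.9°·tan25.3° = 3.7 + 10.49·4.5·0.8227·0.4727 = 22.058 kPa
Denominator = 20.3·4.5·sin24.9°·cos24.9° = 20.3·4.5·0.4210·0.9070 = 34.886 kPa
FS = 22.058 / 34.886 = 0.632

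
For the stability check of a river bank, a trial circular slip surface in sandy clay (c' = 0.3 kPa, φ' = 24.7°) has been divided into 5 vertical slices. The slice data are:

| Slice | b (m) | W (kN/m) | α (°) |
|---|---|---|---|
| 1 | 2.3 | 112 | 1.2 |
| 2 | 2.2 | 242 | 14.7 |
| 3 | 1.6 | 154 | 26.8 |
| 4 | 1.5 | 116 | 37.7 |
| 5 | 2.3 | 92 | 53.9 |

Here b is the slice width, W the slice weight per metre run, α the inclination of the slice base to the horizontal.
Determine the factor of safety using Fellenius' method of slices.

FS = 1.05

Ordinary method of slices: FS = Σ[c'·Δl_i + (W_i cosα_i)·tanφ'] / Σ W_i sinα_i, with Δl_i = b_i / cosα_i.
Slice 1: Δl = 2.3/cos1.2° = 2.301 m; N'_1 = 112·cos1.2° = 112.0; c'Δl = 0.69; W sinα = 2.3
Slice 2: Δl = 2.2/cos14.7° = 2.274 m; N'_2 = 242·cos14.7° = 234.1; c'Δl = 0.68; W sinα = 61.4
Slice 3: Δl = 1.6/cos26.8° = 1.793 m; N'_3 = 154·cos26.8° = 137.5; c'Δl = 0.54; W sinα = 69.4
Slice 4: Δl = 1.5/cos37.7° = 1.896 m; N'_4 = 116·cos37.7° = 91.8; c'Δl = 0.57; W sinα = 70.9
Slice 5: Δl = 2.3/cos53.9° = 3.904 m; N'_5 = 92·cos53.9° = 54.2; c'Δl = 1.17; W sinα = 74.3
Σc'Δl = 3.7 kN/m; ΣN' = 629.5 kN/m; ΣW sinα = 278.5 kN/m
Resisting = 3.7 + 629.5·tan24.7° = 3.7 + 289.5 = 293.2 kN/m
FS = 293.2 / 278.5 = 1.053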